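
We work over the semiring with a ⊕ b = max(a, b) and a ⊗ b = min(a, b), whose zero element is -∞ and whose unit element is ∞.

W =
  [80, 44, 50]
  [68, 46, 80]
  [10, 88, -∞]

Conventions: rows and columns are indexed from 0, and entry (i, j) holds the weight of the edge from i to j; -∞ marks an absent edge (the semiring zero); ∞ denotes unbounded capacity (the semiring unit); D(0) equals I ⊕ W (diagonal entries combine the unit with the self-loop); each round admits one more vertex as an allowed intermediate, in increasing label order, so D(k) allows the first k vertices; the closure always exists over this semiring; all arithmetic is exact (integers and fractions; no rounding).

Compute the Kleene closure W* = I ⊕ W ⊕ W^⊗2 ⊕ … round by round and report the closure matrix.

D(0):
  [∞, 44, 50]
  [68, ∞, 80]
  [10, 88, ∞]
D(1):
  [∞, 44, 50]
  [68, ∞, 80]
  [10, 88, ∞]
D(2):
  [∞, 44, 50]
  [68, ∞, 80]
  [68, 88, ∞]
D(3):
  [∞, 50, 50]
  [68, ∞, 80]
  [68, 88, ∞]
Answer: W* = [[∞, 50, 50], [68, ∞, 80], [68, 88, ∞]]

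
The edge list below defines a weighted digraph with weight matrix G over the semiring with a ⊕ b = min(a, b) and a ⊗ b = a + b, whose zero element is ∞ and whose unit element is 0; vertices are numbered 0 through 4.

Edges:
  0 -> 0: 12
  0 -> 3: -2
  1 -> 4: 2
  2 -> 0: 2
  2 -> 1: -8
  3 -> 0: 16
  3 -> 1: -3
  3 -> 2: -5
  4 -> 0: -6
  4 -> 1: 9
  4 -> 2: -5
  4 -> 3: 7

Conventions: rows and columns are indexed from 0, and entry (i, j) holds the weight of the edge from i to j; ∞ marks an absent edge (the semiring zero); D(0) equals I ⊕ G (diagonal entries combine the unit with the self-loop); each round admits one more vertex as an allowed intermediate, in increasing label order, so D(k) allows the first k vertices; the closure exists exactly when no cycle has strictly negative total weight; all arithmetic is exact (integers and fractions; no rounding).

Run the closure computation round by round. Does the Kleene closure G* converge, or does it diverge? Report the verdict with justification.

D(0):
  [0, ∞, ∞, -2, ∞]
  [∞, 0, ∞, ∞, 2]
  [2, -8, 0, ∞, ∞]
  [16, -3, -5, 0, ∞]
  [-6, 9, -5, 7, 0]
D(1):
  [0, ∞, ∞, -2, ∞]
  [∞, 0, ∞, ∞, 2]
  [2, -8, 0, 0, ∞]
  [16, -3, -5, 0, ∞]
  [-6, 9, -5, -8, 0]
D(2):
  [0, ∞, ∞, -2, ∞]
  [∞, 0, ∞, ∞, 2]
  [2, -8, 0, 0, -6]
  [16, -3, -5, 0, -1]
  [-6, 9, -5, -8, 0]
Detection: at round 3, diagonal entry (3, 3) turns strictly negative.
Key observation: the cycle 3->2->0->3 has total weight (-5) + 2 + (-2), which is strictly negative.
Answer: DIVERGES — negative cycle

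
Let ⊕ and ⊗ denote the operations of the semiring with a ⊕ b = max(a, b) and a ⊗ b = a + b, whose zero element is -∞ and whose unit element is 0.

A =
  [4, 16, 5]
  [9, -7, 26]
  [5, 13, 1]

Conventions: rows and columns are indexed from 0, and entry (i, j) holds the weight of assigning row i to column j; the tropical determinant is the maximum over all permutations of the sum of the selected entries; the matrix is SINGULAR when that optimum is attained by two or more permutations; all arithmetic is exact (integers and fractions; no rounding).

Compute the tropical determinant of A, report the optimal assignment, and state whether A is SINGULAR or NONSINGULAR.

σ = (0, 1, 2): 4 + (-7) + 1 = -2
σ = (0, 2, 1): 4 + 26 + 13 = 43
σ = (1, 0, 2): 16 + 9 + 1 = 26
σ = (1, 2, 0): 16 + 26 + 5 = 47
σ = (2, 0, 1): 5 + 9 + 13 = 27
σ = (2, 1, 0): 5 + (-7) + 5 = 3
Optimal value attained by: σ = (1, 2, 0).
Answer: det⊕(A) = 47; verdict: NONSINGULAR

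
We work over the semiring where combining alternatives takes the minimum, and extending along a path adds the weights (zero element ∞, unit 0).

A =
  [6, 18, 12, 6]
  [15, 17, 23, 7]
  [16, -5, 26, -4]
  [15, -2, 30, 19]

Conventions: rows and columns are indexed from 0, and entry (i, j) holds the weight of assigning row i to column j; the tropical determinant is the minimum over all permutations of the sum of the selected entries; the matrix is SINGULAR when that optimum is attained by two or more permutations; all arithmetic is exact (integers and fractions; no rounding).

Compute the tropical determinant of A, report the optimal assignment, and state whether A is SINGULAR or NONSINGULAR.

σ = (0, 1, 2, 3): 6 + 17 + 26 + 19 = 68
σ = (0, 1, 3, 2): 6 + 17 + (-4) + 30 = 49
σ = (0, 2, 1, 3): 6 + 23 + (-5) + 19 = 43
σ = (0, 2, 3, 1): 6 + 23 + (-4) + (-2) = 23
σ = (0, 3, 1, 2): 6 + 7 + (-5) + 30 = 38
σ = (0, 3, 2, 1): 6 + 7 + 26 + (-2) = 37
σ = (1, 0, 2, 3): 18 + 15 + 26 + 19 = 78
σ = (1, 0, 3, 2): 18 + 15 + (-4) + 30 = 59
σ = (1, 2, 0, 3): 18 + 23 + 16 + 19 = 76
σ = (1, 2, 3, 0): 18 + 23 + (-4) + 15 = 52
σ = (1, 3, 0, 2): 18 + 7 + 16 + 30 = 71
σ = (1, 3, 2, 0): 18 + 7 + 26 + 15 = 66
σ = (2, 0, 1, 3): 12 + 15 + (-5) + 19 = 41
σ = (2, 0, 3, 1): 12 + 15 + (-4) + (-2) = 21
σ = (2, 1, 0, 3): 12 + 17 + 16 + 19 = 64
σ = (2, 1, 3, 0): 12 + 17 + (-4) + 15 = 40
σ = (2, 3, 0, 1): 12 + 7 + 16 + (-2) = 33
σ = (2, 3, 1, 0): 12 + 7 + (-5) + 15 = 29
σ = (3, 0, 1, 2): 6 + 15 + (-5) + 30 = 46
σ = (3, 0, 2, 1): 6 + 15 + 26 + (-2) = 45
σ = (3, 1, 0, 2): 6 + 17 + 16 + 30 = 69
σ = (3, 1, 2, 0): 6 + 17 + 26 + 15 = 64
σ = (3, 2, 0, 1): 6 + 23 + 16 + (-2) = 43
σ = (3, 2, 1, 0): 6 + 23 + (-5) + 15 = 39
Optimal value attained by: σ = (2, 0, 3, 1).
Answer: det⊕(A) = 21; verdict: NONSINGULAR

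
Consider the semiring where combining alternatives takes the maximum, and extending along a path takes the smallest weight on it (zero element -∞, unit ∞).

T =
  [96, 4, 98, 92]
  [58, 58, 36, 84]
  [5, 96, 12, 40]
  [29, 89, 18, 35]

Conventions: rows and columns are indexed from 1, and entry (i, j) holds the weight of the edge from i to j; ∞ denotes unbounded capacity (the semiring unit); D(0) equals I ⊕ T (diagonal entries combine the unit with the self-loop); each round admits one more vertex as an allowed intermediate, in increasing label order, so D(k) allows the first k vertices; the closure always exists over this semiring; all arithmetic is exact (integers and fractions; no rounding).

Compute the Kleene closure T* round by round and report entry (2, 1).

D(0):
  [∞, 4, 98, 92]
  [58, ∞, 36, 84]
  [5, 96, ∞, 40]
  [29, 89, 18, ∞]
D(1):
  [∞, 4, 98, 92]
  [58, ∞, 58, 84]
  [5, 96, ∞, 40]
  [29, 89, 29, ∞]
D(2):
  [∞, 4, 98, 92]
  [58, ∞, 58, 84]
  [58, 96, ∞, 84]
  [58, 89, 58, ∞]
D(3):
  [∞, 96, 98, 92]
  [58, ∞, 58, 84]
  [58, 96, ∞, 84]
  [58, 89, 58, ∞]
D(4):
  [∞, 96, 98, 92]
  [58, ∞, 58, 84]
  [58, 96, ∞, 84]
  [58, 89, 58, ∞]
Answer: T*[2][1] = 58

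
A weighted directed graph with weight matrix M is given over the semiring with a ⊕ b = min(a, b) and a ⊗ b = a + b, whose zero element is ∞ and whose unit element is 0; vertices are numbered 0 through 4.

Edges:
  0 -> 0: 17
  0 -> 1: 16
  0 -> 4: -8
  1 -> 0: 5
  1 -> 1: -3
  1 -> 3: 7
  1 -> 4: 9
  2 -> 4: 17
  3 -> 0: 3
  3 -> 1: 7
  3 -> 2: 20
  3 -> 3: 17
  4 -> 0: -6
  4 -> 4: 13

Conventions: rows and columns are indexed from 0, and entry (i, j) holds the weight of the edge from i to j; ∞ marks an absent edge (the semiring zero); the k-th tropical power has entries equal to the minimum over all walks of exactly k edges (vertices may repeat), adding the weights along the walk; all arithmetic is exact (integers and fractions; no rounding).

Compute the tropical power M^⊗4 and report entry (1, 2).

M^⊗2:
  [-14, 13, ∞, 23, 5]
  [2, -6, 27, 4, -3]
  [11, ∞, ∞, ∞, 30]
  [12, 4, 37, 14, -5]
  [7, 10, ∞, ∞, -14]
M^⊗3:
  [-1, 2, 43, 20, -22]
  [-9, -9, 24, 1, -6]
  [24, 27, ∞, ∞, 3]
  [-11, 1, 34, 11, 4]
  [-20, 7, ∞, 17, -1]
M^⊗4:
  [-28, -1, 40, 9, -9]
  [-12, -12, 21, -2, -17]
  [-3, 24, ∞, 34, 16]
  [-2, -2, 31, 8, -19]
  [-7, -4, 37, 14, -28]
Key observation: the optimum is the walk 1->1->1->3->2, with weight (-3) + (-3) + 7 + 20 = 21.
Optimal value attained by: walk 1->1->1->3->2.
Answer: (M^⊗4)[1][2] = 21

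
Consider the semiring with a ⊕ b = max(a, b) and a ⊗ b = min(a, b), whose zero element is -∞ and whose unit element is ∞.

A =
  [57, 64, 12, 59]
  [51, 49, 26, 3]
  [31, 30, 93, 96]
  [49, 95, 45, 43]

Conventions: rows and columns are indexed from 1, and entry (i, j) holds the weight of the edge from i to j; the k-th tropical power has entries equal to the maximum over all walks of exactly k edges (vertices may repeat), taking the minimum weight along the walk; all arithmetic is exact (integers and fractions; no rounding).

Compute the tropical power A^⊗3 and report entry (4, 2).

A^⊗2:
  [57, 59, 45, 57]
  [51, 51, 26, 51]
  [49, 95, 93, 93]
  [51, 49, 45, 49]
A^⊗3:
  [57, 57, 45, 57]
  [51, 51, 45, 51]
  [51, 93, 93, 93]
  [51, 51, 45, 51]
Key observation: the optimum is the walk 4->2->1->2, with weight 95 min 51 min 64 = 51.
Optimal value attained by: walk 4->2->1->2.
Answer: (A^⊗3)[4][2] = 51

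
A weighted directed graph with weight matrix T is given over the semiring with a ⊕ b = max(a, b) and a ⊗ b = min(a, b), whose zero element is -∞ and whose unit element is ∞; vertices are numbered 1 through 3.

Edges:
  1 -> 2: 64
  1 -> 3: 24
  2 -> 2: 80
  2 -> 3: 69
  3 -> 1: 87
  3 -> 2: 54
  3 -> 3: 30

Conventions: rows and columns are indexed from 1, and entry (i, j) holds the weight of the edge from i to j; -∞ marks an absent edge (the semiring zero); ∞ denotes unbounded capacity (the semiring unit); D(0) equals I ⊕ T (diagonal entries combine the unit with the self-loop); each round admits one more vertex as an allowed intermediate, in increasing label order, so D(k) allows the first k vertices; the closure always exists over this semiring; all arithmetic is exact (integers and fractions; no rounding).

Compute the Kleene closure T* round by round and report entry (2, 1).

D(0):
  [∞, 64, 24]
  [-∞, ∞, 69]
  [87, 54, ∞]
D(1):
  [∞, 64, 24]
  [-∞, ∞, 69]
  [87, 64, ∞]
D(2):
  [∞, 64, 64]
  [-∞, ∞, 69]
  [87, 64, ∞]
D(3):
  [∞, 64, 64]
  [69, ∞, 69]
  [87, 64, ∞]
Answer: T*[2][1] = 69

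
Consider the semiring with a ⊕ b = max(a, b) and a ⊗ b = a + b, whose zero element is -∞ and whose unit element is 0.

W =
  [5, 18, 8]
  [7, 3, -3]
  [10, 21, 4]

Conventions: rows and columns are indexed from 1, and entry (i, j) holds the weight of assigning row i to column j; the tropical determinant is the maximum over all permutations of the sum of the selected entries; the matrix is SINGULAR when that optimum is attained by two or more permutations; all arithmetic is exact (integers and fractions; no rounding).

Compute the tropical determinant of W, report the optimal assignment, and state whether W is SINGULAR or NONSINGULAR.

σ = (1, 2, 3): 5 + 3 + 4 = 12
σ = (1, 3, 2): 5 + (-3) + 21 = 23
σ = (2, 1, 3): 18 + 7 + 4 = 29
σ = (2, 3, 1): 18 + (-3) + 10 = 25
σ = (3, 1, 2): 8 + 7 + 21 = 36
σ = (3, 2, 1): 8 + 3 + 10 = 21
Optimal value attained by: σ = (3, 1, 2).
Answer: det⊕(W) = 36; verdict: NONSINGULAR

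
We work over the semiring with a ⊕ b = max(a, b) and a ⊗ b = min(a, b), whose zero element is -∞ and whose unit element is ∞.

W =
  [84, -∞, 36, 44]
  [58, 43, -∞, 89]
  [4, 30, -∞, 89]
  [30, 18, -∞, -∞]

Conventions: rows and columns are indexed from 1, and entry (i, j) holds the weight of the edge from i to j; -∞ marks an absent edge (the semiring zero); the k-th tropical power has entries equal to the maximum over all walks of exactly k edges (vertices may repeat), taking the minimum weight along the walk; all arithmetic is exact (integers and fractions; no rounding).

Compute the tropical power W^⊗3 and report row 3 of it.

W^⊗2:
  [84, 30, 36, 44]
  [58, 43, 36, 44]
  [30, 30, 4, 30]
  [30, 18, 30, 30]
W^⊗3:
  [84, 30, 36, 44]
  [58, 43, 36, 44]
  [30, 30, 30, 30]
  [30, 30, 30, 30]
Answer: row 3 of W^⊗3 = [30, 30, 30, 30]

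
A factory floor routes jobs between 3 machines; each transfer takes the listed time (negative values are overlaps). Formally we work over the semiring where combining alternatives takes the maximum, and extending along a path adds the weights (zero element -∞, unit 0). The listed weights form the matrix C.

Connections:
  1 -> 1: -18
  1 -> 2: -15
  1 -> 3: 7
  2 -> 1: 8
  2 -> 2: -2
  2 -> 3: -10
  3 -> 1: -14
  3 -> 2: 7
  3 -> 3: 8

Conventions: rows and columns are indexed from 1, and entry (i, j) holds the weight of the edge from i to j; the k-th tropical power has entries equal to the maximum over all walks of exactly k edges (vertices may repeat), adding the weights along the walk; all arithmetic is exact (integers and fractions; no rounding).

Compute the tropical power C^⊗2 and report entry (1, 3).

C^⊗2:
  [-7, 14, 15]
  [6, -3, 15]
  [15, 15, 16]
Key observation: the optimum is the walk 1->3->3, with weight 7 + 8 = 15.
Optimal value attained by: walk 1->3->3.
Answer: (C^⊗2)[1][3] = 15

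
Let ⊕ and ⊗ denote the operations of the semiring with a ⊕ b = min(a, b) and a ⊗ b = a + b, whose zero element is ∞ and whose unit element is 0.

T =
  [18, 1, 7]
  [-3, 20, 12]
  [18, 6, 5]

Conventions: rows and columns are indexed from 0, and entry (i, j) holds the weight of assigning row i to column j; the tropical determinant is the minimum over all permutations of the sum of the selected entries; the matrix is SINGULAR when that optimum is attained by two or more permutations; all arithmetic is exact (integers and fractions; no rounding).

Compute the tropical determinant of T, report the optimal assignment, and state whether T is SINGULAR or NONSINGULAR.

σ = (0, 1, 2): 18 + 20 + 5 = 43
σ = (0, 2, 1): 18 + 12 + 6 = 36
σ = (1, 0, 2): 1 + (-3) + 5 = 3
σ = (1, 2, 0): 1 + 12 + 18 = 31
σ = (2, 0, 1): 7 + (-3) + 6 = 10
σ = (2, 1, 0): 7 + 20 + 18 = 45
Optimal value attained by: σ = (1, 0, 2).
Answer: det⊕(T) = 3; verdict: NONSINGULAR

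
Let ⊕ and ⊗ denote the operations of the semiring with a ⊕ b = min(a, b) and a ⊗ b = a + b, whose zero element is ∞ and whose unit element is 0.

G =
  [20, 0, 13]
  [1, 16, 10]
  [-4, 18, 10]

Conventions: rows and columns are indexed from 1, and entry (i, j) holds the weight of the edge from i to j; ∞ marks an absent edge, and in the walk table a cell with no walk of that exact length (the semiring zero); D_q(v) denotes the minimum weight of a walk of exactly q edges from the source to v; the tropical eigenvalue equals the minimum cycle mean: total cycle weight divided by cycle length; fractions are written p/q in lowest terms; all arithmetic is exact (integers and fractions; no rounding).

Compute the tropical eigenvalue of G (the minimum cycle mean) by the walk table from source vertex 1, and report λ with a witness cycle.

q=0: [0, ∞, ∞]
q=1: [20, 0, 13]
q=2: [1, 16, 10]
q=3: [6, 1, 14]
Optimal cycle mean attained by: cycle 1->2->1, total 0 + 1, length 2.
Answer: λ = 1/2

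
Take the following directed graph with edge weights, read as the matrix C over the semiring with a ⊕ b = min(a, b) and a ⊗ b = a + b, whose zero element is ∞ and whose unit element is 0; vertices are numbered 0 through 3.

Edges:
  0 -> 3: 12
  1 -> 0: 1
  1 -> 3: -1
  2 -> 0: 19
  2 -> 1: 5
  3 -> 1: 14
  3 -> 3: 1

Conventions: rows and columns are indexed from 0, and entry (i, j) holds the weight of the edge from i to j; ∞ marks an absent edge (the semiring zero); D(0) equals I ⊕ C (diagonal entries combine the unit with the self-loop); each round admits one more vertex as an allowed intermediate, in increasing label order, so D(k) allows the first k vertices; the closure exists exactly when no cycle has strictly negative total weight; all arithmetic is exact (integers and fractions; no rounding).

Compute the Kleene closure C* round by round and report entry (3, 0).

D(0):
  [0, ∞, ∞, 12]
  [1, 0, ∞, -1]
  [19, 5, 0, ∞]
  [∞, 14, ∞, 0]
D(1):
  [0, ∞, ∞, 12]
  [1, 0, ∞, -1]
  [19, 5, 0, 31]
  [∞, 14, ∞, 0]
D(2):
  [0, ∞, ∞, 12]
  [1, 0, ∞, -1]
  [6, 5, 0, 4]
  [15, 14, ∞, 0]
D(3):
  [0, ∞, ∞, 12]
  [1, 0, ∞, -1]
  [6, 5, 0, 4]
  [15, 14, ∞, 0]
D(4):
  [0, 26, ∞, 12]
  [1, 0, ∞, -1]
  [6, 5, 0, 4]
  [15, 14, ∞, 0]
Answer: C*[3][0] = 15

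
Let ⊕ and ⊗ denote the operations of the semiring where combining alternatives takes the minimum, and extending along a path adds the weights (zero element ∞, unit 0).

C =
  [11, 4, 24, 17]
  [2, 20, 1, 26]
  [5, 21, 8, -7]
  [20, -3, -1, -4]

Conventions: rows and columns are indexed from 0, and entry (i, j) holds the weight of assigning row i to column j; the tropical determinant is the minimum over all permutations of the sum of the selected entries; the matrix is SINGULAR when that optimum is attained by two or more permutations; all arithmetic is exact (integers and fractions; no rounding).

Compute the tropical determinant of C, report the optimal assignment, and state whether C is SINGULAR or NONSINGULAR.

σ = (0, 1, 2, 3): 11 + 20 + 8 + (-4) = 35
σ = (0, 1, 3, 2): 11 + 20 + (-7) + (-1) = 23
σ = (0, 2, 1, 3): 11 + 1 + 21 + (-4) = 29
σ = (0, 2, 3, 1): 11 + 1 + (-7) + (-3) = 2
σ = (0, 3, 1, 2): 11 + 26 + 21 + (-1) = 57
σ = (0, 3, 2, 1): 11 + 26 + 8 + (-3) = 42
σ = (1, 0, 2, 3): 4 + 2 + 8 + (-4) = 10
σ = (1, 0, 3, 2): 4 + 2 + (-7) + (-1) = -2
σ = (1, 2, 0, 3): 4 + 1 + 5 + (-4) = 6
σ = (1, 2, 3, 0): 4 + 1 + (-7) + 20 = 18
σ = (1, 3, 0, 2): 4 + 26 + 5 + (-1) = 34
σ = (1, 3, 2, 0): 4 + 26 + 8 + 20 = 58
σ = (2, 0, 1, 3): 24 + 2 + 21 + (-4) = 43
σ = (2, 0, 3, 1): 24 + 2 + (-7) + (-3) = 16
σ = (2, 1, 0, 3): 24 + 20 + 5 + (-4) = 45
σ = (2, 1, 3, 0): 24 + 20 + (-7) + 20 = 57
σ = (2, 3, 0, 1): 24 + 26 + 5 + (-3) = 52
σ = (2, 3, 1, 0): 24 + 26 + 21 + 20 = 91
σ = (3, 0, 1, 2): 17 + 2 + 21 + (-1) = 39
σ = (3, 0, 2, 1): 17 + 2 + 8 + (-3) = 24
σ = (3, 1, 0, 2): 17 + 20 + 5 + (-1) = 41
σ = (3, 1, 2, 0): 17 + 20 + 8 + 20 = 65
σ = (3, 2, 0, 1): 17 + 1 + 5 + (-3) = 20
σ = (3, 2, 1, 0): 17 + 1 + 21 + 20 = 59
Optimal value attained by: σ = (1, 0, 3, 2).
Answer: det⊕(C) = -2; verdict: NONSINGULAR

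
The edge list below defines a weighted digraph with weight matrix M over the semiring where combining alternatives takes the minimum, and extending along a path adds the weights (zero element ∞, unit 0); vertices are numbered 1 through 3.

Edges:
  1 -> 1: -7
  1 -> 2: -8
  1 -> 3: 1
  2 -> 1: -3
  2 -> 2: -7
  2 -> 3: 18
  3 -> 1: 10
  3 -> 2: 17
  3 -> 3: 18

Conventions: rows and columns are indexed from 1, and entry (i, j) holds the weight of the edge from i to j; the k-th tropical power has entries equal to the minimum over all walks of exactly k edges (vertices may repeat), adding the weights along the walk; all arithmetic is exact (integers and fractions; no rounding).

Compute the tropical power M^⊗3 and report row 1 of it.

M^⊗2:
  [-14, -15, -6]
  [-10, -14, -2]
  [3, 2, 11]
M^⊗3:
  [-21, -22, -13]
  [-17, -21, -9]
  [-4, -5, 4]
Answer: row 1 of M^⊗3 = [-21, -22, -13]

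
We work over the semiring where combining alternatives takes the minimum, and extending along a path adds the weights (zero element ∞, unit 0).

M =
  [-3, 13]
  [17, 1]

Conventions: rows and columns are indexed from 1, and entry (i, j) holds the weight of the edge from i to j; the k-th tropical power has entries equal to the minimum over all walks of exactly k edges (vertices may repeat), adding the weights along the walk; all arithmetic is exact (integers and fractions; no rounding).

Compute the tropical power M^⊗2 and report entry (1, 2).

M^⊗2:
  [-6, 10]
  [14, 2]
Key observation: the optimum is the walk 1->1->2, with weight (-3) + 13 = 10.
Optimal value attained by: walk 1->1->2.
Answer: (M^⊗2)[1][2] = 10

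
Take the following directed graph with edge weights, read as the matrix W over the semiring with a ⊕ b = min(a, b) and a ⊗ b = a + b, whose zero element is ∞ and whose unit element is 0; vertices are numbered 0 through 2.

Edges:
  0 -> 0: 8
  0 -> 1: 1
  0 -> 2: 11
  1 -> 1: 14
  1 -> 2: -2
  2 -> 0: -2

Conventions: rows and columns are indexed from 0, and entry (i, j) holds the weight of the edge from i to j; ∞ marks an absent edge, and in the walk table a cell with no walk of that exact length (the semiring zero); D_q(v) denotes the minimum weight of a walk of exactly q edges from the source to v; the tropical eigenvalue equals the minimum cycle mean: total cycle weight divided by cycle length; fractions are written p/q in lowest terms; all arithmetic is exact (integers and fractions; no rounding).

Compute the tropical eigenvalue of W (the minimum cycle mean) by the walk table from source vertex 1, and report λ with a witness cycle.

q=0: [∞, 0, ∞]
q=1: [∞, 14, -2]
q=2: [-4, 28, 12]
q=3: [4, -3, 7]
Optimal cycle mean attained by: cycle 0->1->2->0, total 1 + (-2) + (-2), length 3.
Answer: λ = -1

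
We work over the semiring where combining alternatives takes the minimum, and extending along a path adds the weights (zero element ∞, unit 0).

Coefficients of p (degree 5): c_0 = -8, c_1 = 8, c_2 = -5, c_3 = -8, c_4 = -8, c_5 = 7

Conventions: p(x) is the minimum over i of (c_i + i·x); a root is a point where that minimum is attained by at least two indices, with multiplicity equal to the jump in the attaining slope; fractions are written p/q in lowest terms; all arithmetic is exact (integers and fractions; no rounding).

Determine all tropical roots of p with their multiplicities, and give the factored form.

hull edge (i=0, c=-8) to (i=4, c=-8): slope 0, span 4
hull edge (i=4, c=-8) to (i=5, c=7): slope 15, span 1
Factored form: p(x) = 7 ⊗ (x ⊕ (-15)) ⊗ (x ⊕ 0) ⊗ (x ⊕ 0) ⊗ (x ⊕ 0) ⊗ (x ⊕ 0)
Answer: roots = -15 (mult 1), 0 (mult 4)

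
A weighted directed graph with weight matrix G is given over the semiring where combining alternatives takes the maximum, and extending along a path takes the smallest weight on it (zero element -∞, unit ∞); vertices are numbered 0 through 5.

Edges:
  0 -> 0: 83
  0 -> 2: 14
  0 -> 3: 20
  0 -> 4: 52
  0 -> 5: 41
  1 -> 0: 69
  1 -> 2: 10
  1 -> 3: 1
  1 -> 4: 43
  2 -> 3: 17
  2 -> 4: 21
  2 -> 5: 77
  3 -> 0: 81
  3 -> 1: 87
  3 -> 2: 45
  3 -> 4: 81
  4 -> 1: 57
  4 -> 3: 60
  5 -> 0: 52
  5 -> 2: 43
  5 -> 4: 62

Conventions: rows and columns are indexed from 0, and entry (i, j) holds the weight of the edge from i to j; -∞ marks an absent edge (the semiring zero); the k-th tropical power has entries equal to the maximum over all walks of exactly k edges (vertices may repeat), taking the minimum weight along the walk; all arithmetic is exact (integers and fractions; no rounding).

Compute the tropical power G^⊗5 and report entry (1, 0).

G^⊗2:
  [83, 52, 41, 52, 52, 41]
  [69, 43, 14, 43, 52, 41]
  [52, 21, 43, 21, 62, -∞]
  [81, 57, 14, 60, 52, 45]
  [60, 60, 45, 1, 60, -∞]
  [52, 57, 14, 60, 52, 43]
G^⊗3:
  [83, 52, 45, 52, 52, 41]
  [69, 52, 43, 52, 52, 41]
  [52, 57, 21, 60, 52, 43]
  [81, 60, 45, 52, 60, 41]
  [60, 57, 14, 60, 52, 45]
  [60, 60, 45, 52, 60, 41]
G^⊗4:
  [83, 52, 45, 52, 52, 45]
  [69, 52, 45, 52, 52, 43]
  [60, 60, 45, 52, 60, 41]
  [81, 57, 45, 60, 52, 45]
  [60, 60, 45, 52, 60, 41]
  [60, 57, 45, 60, 52, 45]
G^⊗5:
  [83, 52, 45, 52, 52, 45]
  [69, 52, 45, 52, 52, 45]
  [60, 57, 45, 60, 52, 45]
  [81, 60, 45, 52, 60, 45]
  [60, 57, 45, 60, 52, 45]
  [60, 60, 45, 52, 60, 45]
Key observation: the optimum is the walk 1->0->0->0->0->0, with weight 69 min 83 min 83 min 83 min 83 = 69.
Optimal value attained by: walk 1->0->0->0->0->0.
Answer: (G^⊗5)[1][0] = 69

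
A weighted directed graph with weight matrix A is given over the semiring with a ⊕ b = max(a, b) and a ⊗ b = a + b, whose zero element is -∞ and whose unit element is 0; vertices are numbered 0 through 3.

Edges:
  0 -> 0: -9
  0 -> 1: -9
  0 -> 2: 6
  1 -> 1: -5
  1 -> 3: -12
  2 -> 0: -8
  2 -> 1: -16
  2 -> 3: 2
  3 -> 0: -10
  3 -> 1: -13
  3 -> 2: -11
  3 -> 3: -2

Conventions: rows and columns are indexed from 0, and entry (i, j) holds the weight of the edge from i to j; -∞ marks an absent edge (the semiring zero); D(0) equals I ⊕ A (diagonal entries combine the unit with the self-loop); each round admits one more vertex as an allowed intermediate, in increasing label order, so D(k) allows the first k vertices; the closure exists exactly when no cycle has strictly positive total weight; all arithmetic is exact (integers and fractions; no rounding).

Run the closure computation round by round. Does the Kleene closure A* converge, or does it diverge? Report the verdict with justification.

D(0):
  [0, -9, 6, -∞]
  [-∞, 0, -∞, -12]
  [-8, -16, 0, 2]
  [-10, -13, -11, 0]
D(1):
  [0, -9, 6, -∞]
  [-∞, 0, -∞, -12]
  [-8, -16, 0, 2]
  [-10, -13, -4, 0]
D(2):
  [0, -9, 6, -21]
  [-∞, 0, -∞, -12]
  [-8, -16, 0, 2]
  [-10, -13, -4, 0]
D(3):
  [0, -9, 6, 8]
  [-∞, 0, -∞, -12]
  [-8, -16, 0, 2]
  [-10, -13, -4, 0]
D(4):
  [0, -5, 6, 8]
  [-22, 0, -16, -12]
  [-8, -11, 0, 2]
  [-10, -13, -4, 0]
Key observation: every diagonal entry stays at the unit through all rounds, so no improving cycle exists.
Answer: CONVERGES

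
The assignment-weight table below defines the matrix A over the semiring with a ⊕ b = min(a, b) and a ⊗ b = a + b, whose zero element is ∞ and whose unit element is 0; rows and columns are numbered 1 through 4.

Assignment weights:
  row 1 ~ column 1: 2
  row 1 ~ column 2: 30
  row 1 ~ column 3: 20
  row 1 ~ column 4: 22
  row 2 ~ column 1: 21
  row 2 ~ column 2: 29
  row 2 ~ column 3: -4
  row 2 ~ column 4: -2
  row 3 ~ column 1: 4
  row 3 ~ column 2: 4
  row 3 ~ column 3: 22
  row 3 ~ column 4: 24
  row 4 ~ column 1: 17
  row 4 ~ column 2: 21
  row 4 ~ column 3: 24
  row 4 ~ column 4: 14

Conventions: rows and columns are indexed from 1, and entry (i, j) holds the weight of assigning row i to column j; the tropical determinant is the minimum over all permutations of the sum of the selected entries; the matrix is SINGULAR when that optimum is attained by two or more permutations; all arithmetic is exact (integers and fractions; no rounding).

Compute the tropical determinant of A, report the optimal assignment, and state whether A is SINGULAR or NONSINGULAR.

σ = (1, 2, 3, 4): 2 + 29 + 22 + 14 = 67
σ = (1, 2, 4, 3): 2 + 29 + 24 + 24 = 79
σ = (1, 3, 2, 4): 2 + (-4) + 4 + 14 = 16
σ = (1, 3, 4, 2): 2 + (-4) + 24 + 21 = 43
σ = (1, 4, 2, 3): 2 + (-2) + 4 + 24 = 28
σ = (1, 4, 3, 2): 2 + (-2) + 22 + 21 = 43
σ = (2, 1, 3, 4): 30 + 21 + 22 + 14 = 87
σ = (2, 1, 4, 3): 30 + 21 + 24 + 24 = 99
σ = (2, 3, 1, 4): 30 + (-4) + 4 + 14 = 44
σ = (2, 3, 4, 1): 30 + (-4) + 24 + 17 = 67
σ = (2, 4, 1, 3): 30 + (-2) + 4 + 24 = 56
σ = (2, 4, 3, 1): 30 + (-2) + 22 + 17 = 67
σ = (3, 1, 2, 4): 20 + 21 + 4 + 14 = 59
σ = (3, 1, 4, 2): 20 + 21 + 24 + 21 = 86
σ = (3, 2, 1, 4): 20 + 29 + 4 + 14 = 67
σ = (3, 2, 4, 1): 20 + 29 + 24 + 17 = 90
σ = (3, 4, 1, 2): 20 + (-2) + 4 + 21 = 43
σ = (3, 4, 2, 1): 20 + (-2) + 4 + 17 = 39
σ = (4, 1, 2, 3): 22 + 21 + 4 + 24 = 71
σ = (4, 1, 3, 2): 22 + 21 + 22 + 21 = 86
σ = (4, 2, 1, 3): 22 + 29 + 4 + 24 = 79
σ = (4, 2, 3, 1): 22 + 29 + 22 + 17 = 90
σ = (4, 3, 1, 2): 22 + (-4) + 4 + 21 = 43
σ = (4, 3, 2, 1): 22 + (-4) + 4 + 17 = 39
Optimal value attained by: σ = (1, 3, 2, 4).
Answer: det⊕(A) = 16; verdict: NONSINGULAR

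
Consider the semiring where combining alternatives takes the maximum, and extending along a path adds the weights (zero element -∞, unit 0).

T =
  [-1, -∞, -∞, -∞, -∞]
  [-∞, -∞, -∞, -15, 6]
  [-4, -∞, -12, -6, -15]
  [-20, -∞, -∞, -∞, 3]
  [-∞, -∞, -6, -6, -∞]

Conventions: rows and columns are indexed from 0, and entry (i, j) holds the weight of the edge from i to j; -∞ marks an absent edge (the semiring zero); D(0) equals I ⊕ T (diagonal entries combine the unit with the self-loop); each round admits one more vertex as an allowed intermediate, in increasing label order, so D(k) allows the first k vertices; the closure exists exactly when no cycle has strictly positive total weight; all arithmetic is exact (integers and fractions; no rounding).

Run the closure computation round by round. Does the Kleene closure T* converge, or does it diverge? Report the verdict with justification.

D(0):
  [0, -∞, -∞, -∞, -∞]
  [-∞, 0, -∞, -15, 6]
  [-4, -∞, 0, -6, -15]
  [-20, -∞, -∞, 0, 3]
  [-∞, -∞, -6, -6, 0]
D(1):
  [0, -∞, -∞, -∞, -∞]
  [-∞, 0, -∞, -15, 6]
  [-4, -∞, 0, -6, -15]
  [-20, -∞, -∞, 0, 3]
  [-∞, -∞, -6, -6, 0]
D(2):
  [0, -∞, -∞, -∞, -∞]
  [-∞, 0, -∞, -15, 6]
  [-4, -∞, 0, -6, -15]
  [-20, -∞, -∞, 0, 3]
  [-∞, -∞, -6, -6, 0]
D(3):
  [0, -∞, -∞, -∞, -∞]
  [-∞, 0, -∞, -15, 6]
  [-4, -∞, 0, -6, -15]
  [-20, -∞, -∞, 0, 3]
  [-10, -∞, -6, -6, 0]
D(4):
  [0, -∞, -∞, -∞, -∞]
  [-35, 0, -∞, -15, 6]
  [-4, -∞, 0, -6, -3]
  [-20, -∞, -∞, 0, 3]
  [-10, -∞, -6, -6, 0]
D(5):
  [0, -∞, -∞, -∞, -∞]
  [-4, 0, 0, 0, 6]
  [-4, -∞, 0, -6, -3]
  [-7, -∞, -3, 0, 3]
  [-10, -∞, -6, -6, 0]
Key observation: every diagonal entry stays at the unit through all rounds, so no improving cycle exists.
Answer: CONVERGES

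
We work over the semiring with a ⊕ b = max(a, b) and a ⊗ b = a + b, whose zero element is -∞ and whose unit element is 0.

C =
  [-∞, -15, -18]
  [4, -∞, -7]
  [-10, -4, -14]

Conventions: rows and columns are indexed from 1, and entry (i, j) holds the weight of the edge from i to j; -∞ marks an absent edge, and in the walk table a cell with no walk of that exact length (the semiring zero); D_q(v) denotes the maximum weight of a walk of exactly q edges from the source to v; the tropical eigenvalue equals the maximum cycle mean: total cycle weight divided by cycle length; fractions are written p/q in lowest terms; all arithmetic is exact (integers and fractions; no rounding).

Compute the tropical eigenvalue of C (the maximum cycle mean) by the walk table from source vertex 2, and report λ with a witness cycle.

q=0: [-∞, 0, -∞]
q=1: [4, -∞, -7]
q=2: [-17, -11, -14]
q=3: [-7, -18, -18]
Optimal cycle mean attained by: cycle 1->2->1, total (-15) + 4, length 2.
Answer: λ = -11/2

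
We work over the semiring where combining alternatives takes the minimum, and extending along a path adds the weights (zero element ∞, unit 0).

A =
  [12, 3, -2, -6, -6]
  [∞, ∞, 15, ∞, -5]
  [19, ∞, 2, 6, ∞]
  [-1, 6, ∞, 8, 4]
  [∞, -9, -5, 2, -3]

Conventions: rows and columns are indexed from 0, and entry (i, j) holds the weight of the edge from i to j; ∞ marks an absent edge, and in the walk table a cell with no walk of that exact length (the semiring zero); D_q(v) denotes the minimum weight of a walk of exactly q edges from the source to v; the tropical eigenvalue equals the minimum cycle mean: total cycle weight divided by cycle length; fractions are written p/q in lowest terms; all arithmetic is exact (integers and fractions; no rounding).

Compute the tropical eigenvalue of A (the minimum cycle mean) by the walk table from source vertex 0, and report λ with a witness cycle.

q=0: [0, ∞, ∞, ∞, ∞]
q=1: [12, 3, -2, -6, -6]
q=2: [-7, -15, -11, -4, -9]
q=3: [-5, -18, -14, -13, -20]
q=4: [-14, -29, -25, -18, -23]
q=5: [-19, -32, -28, -21, -34]
Optimal cycle mean attained by: cycle 1->4->1, total (-5) + (-9), length 2.
Answer: λ = -7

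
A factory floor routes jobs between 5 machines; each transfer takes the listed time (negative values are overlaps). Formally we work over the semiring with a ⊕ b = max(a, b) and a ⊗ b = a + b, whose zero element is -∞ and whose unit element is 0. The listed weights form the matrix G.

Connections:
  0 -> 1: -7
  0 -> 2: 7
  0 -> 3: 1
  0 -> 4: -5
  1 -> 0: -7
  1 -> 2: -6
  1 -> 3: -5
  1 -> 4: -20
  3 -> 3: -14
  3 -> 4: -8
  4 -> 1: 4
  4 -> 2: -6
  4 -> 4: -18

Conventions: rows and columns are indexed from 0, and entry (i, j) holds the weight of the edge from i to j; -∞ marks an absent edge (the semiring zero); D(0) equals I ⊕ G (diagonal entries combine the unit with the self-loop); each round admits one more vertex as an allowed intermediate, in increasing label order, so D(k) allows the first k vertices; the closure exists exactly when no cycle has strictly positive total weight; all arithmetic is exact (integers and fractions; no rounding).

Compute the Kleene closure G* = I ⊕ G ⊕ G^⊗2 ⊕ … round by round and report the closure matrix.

D(0):
  [0, -7, 7, 1, -5]
  [-7, 0, -6, -5, -20]
  [-∞, -∞, 0, -∞, -∞]
  [-∞, -∞, -∞, 0, -8]
  [-∞, 4, -6, -∞, 0]
D(1):
  [0, -7, 7, 1, -5]
  [-7, 0, 0, -5, -12]
  [-∞, -∞, 0, -∞, -∞]
  [-∞, -∞, -∞, 0, -8]
  [-∞, 4, -6, -∞, 0]
D(2):
  [0, -7, 7, 1, -5]
  [-7, 0, 0, -5, -12]
  [-∞, -∞, 0, -∞, -∞]
  [-∞, -∞, -∞, 0, -8]
  [-3, 4, 4, -1, 0]
D(3):
  [0, -7, 7, 1, -5]
  [-7, 0, 0, -5, -12]
  [-∞, -∞, 0, -∞, -∞]
  [-∞, -∞, -∞, 0, -8]
  [-3, 4, 4, -1, 0]
D(4):
  [0, -7, 7, 1, -5]
  [-7, 0, 0, -5, -12]
  [-∞, -∞, 0, -∞, -∞]
  [-∞, -∞, -∞, 0, -8]
  [-3, 4, 4, -1, 0]
D(5):
  [0, -1, 7, 1, -5]
  [-7, 0, 0, -5, -12]
  [-∞, -∞, 0, -∞, -∞]
  [-11, -4, -4, 0, -8]
  [-3, 4, 4, -1, 0]
Answer: G* = [[0, -1, 7, 1, -5], [-7, 0, 0, -5, -12], [-∞, -∞, 0, -∞, -∞], [-11, -4, -4, 0, -8], [-3, 4, 4, -1, 0]]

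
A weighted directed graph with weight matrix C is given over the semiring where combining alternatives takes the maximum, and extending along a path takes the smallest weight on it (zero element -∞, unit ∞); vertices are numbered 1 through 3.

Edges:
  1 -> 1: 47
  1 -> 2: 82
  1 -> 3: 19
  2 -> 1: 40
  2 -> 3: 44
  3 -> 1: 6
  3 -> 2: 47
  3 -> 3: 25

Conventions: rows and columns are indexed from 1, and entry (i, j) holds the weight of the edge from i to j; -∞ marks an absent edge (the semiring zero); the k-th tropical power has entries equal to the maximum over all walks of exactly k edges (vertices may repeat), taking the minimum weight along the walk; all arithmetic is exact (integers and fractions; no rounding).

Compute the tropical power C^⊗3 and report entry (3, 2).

C^⊗2:
  [47, 47, 44]
  [40, 44, 25]
  [40, 25, 44]
C^⊗3:
  [47, 47, 44]
  [40, 40, 44]
  [40, 44, 25]
Key observation: the optimum is the walk 3->2->3->2, with weight 47 min 44 min 47 = 44.
Optimal value attained by: walk 3->2->3->2.
Answer: (C^⊗3)[3][2] = 44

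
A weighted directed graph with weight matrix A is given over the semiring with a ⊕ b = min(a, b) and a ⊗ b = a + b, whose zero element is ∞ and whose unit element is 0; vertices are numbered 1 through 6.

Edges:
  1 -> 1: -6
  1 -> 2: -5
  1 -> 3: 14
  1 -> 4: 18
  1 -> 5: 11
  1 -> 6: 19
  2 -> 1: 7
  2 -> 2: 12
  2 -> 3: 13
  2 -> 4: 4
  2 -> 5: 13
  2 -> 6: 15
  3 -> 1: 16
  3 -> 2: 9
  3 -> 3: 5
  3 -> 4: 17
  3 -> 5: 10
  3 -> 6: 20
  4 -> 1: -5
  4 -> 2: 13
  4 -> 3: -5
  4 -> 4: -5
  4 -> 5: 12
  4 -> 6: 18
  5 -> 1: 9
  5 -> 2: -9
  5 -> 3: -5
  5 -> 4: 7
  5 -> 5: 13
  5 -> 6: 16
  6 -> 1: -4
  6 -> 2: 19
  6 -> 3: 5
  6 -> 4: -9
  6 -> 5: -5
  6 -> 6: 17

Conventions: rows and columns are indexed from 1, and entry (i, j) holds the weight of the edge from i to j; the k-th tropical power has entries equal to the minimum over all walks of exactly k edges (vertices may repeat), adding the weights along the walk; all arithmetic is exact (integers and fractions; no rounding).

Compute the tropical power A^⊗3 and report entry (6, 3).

A^⊗2:
  [-12, -11, 6, -1, 5, 10]
  [-1, 2, -1, -1, 10, 22]
  [10, 1, 5, 11, 15, 24]
  [-11, -10, -10, -10, 5, 13]
  [-2, 3, 0, -5, 4, 6]
  [-14, -14, -14, -14, 3, 9]
A^⊗3:
  [-18, -17, -6, -7, -1, 4]
  [-7, -6, -6, -6, 9, 17]
  [4, 5, 6, 5, 14, 16]
  [-17, -16, -15, -15, 0, 5]
  [-10, -7, -10, -10, 1, 13]
  [-20, -19, -19, -19, -4, 1]
Key observation: the optimum is the walk 6->4->4->3, with weight (-9) + (-5) + (-5) = -19.
Optimal value attained by: walk 6->4->4->3.
Answer: (A^⊗3)[6][3] = -19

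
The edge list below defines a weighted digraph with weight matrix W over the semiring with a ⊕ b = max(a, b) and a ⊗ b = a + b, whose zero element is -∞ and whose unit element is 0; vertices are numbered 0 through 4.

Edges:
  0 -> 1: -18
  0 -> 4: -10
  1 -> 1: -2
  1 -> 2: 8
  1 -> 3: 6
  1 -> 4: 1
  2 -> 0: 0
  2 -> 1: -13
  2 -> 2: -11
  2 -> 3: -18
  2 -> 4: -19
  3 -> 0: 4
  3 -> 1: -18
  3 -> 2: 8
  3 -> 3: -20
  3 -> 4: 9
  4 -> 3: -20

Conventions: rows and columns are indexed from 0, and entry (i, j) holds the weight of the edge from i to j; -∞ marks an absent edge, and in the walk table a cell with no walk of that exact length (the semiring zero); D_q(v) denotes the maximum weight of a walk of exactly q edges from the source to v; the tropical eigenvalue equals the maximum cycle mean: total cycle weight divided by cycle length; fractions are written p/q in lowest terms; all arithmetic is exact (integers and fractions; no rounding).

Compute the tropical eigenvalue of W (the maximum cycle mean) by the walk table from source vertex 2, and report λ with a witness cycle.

q=0: [-∞, -∞, 0, -∞, -∞]
q=1: [0, -13, -11, -18, -19]
q=2: [-11, -15, -5, -7, -9]
q=3: [-3, -17, 1, -9, 2]
q=4: [1, -12, -1, -11, 0]
q=5: [-1, -14, -3, -6, -2]
Optimal cycle mean attained by: cycle 1->3->2->1, total 6 + 8 + (-13), length 3.
Answer: λ = 1/3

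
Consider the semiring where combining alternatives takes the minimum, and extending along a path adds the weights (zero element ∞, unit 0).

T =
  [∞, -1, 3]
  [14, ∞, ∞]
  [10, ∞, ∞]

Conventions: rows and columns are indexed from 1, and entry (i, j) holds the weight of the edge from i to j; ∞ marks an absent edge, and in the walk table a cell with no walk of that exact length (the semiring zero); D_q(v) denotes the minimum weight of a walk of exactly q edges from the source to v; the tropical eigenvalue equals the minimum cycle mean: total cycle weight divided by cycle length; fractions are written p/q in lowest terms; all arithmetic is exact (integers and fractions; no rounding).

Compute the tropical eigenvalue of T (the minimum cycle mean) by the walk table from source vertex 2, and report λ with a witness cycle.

q=0: [∞, 0, ∞]
q=1: [14, ∞, ∞]
q=2: [∞, 13, 17]
q=3: [27, ∞, ∞]
Optimal cycle mean attained by: cycle 1->2->1, total (-1) + 14, length 2.
Answer: λ = 13/2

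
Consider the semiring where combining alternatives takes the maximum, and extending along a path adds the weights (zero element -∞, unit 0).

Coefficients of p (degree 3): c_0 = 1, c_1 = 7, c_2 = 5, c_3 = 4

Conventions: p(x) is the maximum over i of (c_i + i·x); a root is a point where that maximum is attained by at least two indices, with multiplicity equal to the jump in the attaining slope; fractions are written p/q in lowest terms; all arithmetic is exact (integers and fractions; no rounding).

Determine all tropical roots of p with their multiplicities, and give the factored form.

hull edge (i=0, c=1) to (i=1, c=7): slope 6, span 1
hull edge (i=1, c=7) to (i=3, c=4): slope -3/2, span 2
Factored form: p(x) = 4 ⊗ (x ⊕ (-6)) ⊗ (x ⊕ 3/2) ⊗ (x ⊕ 3/2)
Answer: roots = -6 (mult 1), 3/2 (mult 2)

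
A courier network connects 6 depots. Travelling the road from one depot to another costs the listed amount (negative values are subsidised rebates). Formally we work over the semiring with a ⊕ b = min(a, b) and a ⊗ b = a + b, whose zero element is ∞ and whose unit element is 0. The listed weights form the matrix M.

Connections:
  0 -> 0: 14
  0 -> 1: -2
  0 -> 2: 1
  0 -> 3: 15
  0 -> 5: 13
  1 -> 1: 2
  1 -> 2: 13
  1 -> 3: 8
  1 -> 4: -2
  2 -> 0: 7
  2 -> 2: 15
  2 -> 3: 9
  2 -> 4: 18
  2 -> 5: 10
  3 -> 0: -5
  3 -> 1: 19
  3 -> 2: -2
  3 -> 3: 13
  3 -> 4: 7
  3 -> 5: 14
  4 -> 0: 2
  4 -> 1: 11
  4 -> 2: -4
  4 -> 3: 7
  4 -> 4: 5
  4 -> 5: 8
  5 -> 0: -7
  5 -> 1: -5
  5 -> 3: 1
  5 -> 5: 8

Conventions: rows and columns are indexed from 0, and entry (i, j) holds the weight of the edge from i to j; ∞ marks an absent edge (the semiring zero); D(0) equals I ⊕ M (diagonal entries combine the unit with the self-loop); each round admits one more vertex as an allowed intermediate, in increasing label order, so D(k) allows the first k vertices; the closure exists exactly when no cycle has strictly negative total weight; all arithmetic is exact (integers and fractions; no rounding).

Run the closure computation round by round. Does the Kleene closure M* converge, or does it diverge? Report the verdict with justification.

D(0):
  [0, -2, 1, 15, ∞, 13]
  [∞, 0, 13, 8, -2, ∞]
  [7, ∞, 0, 9, 18, 10]
  [-5, 19, -2, 0, 7, 14]
  [2, 11, -4, 7, 0, 8]
  [-7, -5, ∞, 1, ∞, 0]
D(1):
  [0, -2, 1, 15, ∞, 13]
  [∞, 0, 13, 8, -2, ∞]
  [7, 5, 0, 9, 18, 10]
  [-5, -7, -4, 0, 7, 8]
  [2, 0, -4, 7, 0, 8]
  [-7, -9, -6, 1, ∞, 0]
Detection: at round 2, diagonal entry (4, 4) turns strictly negative.
Key observation: the cycle 4->0->1->4 has total weight 2 + (-2) + (-2), which is strictly negative.
Answer: DIVERGES — negative cycle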